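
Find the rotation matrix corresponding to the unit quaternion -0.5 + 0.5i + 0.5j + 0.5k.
[[0, 1, 0], [0, 0, 1], [1, 0, 0]]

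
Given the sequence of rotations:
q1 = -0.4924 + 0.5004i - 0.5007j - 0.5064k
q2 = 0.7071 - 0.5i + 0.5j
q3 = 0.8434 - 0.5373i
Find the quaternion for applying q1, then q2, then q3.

q2 · q1 = 0.1524 + 0.3468i - 0.8534j - 0.3579k
q3 · q2 · q1 = 0.3149 + 0.2106i - 0.9121j + 0.1567k
0.3149 + 0.2106i - 0.9121j + 0.1567k


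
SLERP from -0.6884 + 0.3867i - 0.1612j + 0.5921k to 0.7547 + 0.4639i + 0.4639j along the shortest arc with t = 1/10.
-0.7427 + 0.3059i - 0.2099j + 0.5574k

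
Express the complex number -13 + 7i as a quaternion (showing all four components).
-13 + 7i + 0j + 0k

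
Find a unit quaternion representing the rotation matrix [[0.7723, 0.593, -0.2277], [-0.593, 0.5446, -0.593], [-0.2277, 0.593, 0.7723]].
0.8788 + 0.3374i - 0.3374k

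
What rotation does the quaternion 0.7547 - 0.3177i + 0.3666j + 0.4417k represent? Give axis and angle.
axis = (-0.4842, 0.5588, 0.6733), θ = 82°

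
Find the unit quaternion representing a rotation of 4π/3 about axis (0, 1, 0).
-0.5 + 0.866j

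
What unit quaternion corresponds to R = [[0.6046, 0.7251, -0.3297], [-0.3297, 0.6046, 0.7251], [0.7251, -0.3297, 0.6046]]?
0.8387 - 0.3144i - 0.3144j - 0.3144k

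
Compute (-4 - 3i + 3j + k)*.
-4 + 3i - 3j - k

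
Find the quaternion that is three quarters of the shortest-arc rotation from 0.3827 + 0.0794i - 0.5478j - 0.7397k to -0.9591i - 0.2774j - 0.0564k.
0.1369 - 0.8278i - 0.4436j - 0.315k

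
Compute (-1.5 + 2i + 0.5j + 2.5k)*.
-1.5 - 2i - 0.5j - 2.5k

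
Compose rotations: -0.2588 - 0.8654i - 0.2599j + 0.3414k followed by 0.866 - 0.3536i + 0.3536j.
-0.4382 - 0.5372i - 0.1959j + 0.6936k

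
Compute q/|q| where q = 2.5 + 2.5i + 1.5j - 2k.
0.5774 + 0.5774i + 0.3464j - 0.4619k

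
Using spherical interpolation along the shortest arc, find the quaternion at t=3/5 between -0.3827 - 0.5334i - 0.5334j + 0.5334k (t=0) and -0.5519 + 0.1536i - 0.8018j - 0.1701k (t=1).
-0.5603 - 0.1484i - 0.8033j + 0.1371k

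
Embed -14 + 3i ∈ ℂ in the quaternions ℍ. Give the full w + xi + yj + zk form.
-14 + 3i + 0j + 0k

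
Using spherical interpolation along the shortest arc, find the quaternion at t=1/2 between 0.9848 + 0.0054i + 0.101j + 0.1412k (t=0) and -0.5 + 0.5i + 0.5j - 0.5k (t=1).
0.8545 - 0.2846i - 0.2296j + 0.369k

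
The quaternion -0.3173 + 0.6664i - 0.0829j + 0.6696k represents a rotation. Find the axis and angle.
axis = (0.7027, -0.0874, 0.7061), θ = 217°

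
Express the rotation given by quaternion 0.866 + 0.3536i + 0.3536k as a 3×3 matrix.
[[0.7499, -0.6124, 0.2501], [0.6124, 0.4999, -0.6124], [0.2501, 0.6124, 0.7499]]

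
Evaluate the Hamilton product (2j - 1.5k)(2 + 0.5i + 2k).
3 + 4i + 3.25j - 4k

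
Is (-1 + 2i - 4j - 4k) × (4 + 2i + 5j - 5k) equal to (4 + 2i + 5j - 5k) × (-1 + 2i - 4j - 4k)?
No: pq = -8 + 46i - 19j + 7k ≠ -8 - 34i - 23j - 29k = qp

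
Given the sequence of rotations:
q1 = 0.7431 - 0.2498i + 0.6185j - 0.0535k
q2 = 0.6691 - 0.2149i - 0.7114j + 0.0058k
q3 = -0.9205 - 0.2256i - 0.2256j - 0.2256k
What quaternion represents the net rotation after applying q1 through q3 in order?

q2 · q1 = 0.8838 - 0.2924i - 0.1277j - 0.3421k
q3 · q2 · q1 = -0.9855 + 0.1181i - 0.093j + 0.0784k
-0.9855 + 0.1181i - 0.093j + 0.0784k


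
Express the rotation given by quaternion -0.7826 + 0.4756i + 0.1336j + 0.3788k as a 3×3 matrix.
[[0.6773, 0.72, 0.1512], [-0.4658, 0.2606, 0.8456], [0.5694, -0.6432, 0.5119]]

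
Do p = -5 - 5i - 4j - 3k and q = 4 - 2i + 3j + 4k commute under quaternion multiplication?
No: pq = -6 - 17i - 5j - 55k ≠ -6 - 3i - 57j - 9k = qp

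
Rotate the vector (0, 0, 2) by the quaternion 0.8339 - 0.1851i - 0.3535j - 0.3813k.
(-0.897, 1.157, 1.363)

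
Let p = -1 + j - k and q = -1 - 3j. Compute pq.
4 - 3i + 2j + k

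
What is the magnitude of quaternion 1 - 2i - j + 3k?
√15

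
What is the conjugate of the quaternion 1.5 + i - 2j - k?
1.5 - i + 2j + k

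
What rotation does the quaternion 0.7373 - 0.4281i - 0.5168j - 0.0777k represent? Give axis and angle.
axis = (-0.6337, -0.765, -0.115), θ = 85°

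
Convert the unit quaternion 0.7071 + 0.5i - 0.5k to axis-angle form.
axis = (√2/2, 0, -√2/2), θ = π/2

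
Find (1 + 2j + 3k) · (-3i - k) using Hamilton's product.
3 - 5i - 9j + 5k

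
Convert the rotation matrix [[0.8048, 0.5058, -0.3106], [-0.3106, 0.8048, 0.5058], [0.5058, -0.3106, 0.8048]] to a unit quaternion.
0.9239 - 0.2209i - 0.2209j - 0.2209k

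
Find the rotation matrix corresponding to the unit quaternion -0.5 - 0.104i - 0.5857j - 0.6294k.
[[-0.4784, -0.5076, 0.7166], [0.7512, 0.1861, 0.6333], [-0.4548, 0.8413, 0.2923]]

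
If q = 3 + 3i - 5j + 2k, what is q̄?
3 - 3i + 5j - 2k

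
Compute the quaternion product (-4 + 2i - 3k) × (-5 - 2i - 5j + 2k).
30 - 17i + 22j - 3k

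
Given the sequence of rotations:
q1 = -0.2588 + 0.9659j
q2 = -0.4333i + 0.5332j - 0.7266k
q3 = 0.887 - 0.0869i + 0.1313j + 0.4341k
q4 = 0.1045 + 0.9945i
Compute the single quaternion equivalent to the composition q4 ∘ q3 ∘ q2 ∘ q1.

q2 · q1 = -0.515 + 0.814i - 0.138j - 0.2305k
q3 · q2 · q1 = -0.2679 + 0.7964i + 0.1433j - 0.5229k
q4 · q3 · q2 · q1 = -0.82 - 0.1832i + 0.535j + 0.0879k
-0.82 - 0.1832i + 0.535j + 0.0879k


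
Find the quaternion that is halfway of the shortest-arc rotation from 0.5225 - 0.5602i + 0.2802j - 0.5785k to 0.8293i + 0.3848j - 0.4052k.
0.3487 - 0.9274i - 0.0698j - 0.1157k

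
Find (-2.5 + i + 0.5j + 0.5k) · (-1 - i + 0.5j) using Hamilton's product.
3.25 + 1.25i - 2.25j + 0.5k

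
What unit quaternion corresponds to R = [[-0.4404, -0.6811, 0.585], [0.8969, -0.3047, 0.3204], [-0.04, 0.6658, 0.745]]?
0.5 + 0.1727i + 0.3125j + 0.789k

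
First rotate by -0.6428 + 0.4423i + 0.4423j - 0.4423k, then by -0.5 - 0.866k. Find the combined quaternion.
-0.0616 + 0.1619i - 0.6042j + 0.7778k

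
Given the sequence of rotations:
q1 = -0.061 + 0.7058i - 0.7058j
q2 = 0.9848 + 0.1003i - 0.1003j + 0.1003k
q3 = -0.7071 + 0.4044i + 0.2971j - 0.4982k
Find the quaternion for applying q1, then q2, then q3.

q2 · q1 = -0.2017 + 0.7597i - 0.6182j - 0.0061k
q3 · q2 · q1 = 0.016 - 0.9286i + 0.0012j - 0.3709k
0.016 - 0.9286i + 0.0012j - 0.3709k


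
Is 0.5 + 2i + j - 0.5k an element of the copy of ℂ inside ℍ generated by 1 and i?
No. The quaternion 0.5 + 2i + j - 0.5k has j-coefficient y = 1 and k-coefficient z = -0.5, not both zero, so it does not lie in the complex subalgebra spanned by 1 and i.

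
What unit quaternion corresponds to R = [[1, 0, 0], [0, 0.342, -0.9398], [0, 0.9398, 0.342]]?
0.8191 + 0.5736i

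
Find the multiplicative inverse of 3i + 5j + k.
-0.0857i - 0.1429j - 0.0286k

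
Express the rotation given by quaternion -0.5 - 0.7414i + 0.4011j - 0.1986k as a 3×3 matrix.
[[0.5994, -0.7934, -0.1066], [-0.3962, -0.1782, -0.9007], [0.6956, 0.5821, -0.4211]]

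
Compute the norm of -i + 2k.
√5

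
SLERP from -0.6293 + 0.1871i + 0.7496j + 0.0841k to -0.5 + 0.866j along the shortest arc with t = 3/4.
-0.5361 + 0.0473i + 0.8425j + 0.0213k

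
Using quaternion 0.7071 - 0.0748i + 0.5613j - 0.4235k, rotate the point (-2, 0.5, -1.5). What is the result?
(-1.051, 2.235, 0.632)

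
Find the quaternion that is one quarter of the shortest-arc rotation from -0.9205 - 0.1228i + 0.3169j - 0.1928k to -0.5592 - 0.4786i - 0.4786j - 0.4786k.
-0.9156 - 0.2422i + 0.1158j - 0.2992k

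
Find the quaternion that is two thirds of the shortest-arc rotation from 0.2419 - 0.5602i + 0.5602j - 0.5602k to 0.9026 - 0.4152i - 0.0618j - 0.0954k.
0.7718 - 0.5344i + 0.1777j - 0.2953k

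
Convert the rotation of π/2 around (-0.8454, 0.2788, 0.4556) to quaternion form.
0.7071 - 0.5978i + 0.1971j + 0.3222k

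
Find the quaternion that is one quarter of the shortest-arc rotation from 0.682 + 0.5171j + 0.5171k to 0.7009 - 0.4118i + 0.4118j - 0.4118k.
0.7707 - 0.1242i + 0.5483j + 0.2999k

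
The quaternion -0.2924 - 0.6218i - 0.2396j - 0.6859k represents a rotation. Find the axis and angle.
axis = (-0.6502, -0.2506, -0.7172), θ = 214°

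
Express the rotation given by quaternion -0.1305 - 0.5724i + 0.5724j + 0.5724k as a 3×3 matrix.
[[-0.3106, -0.5059, -0.8047], [-0.8047, -0.3106, 0.5059], [-0.5059, 0.8047, -0.3106]]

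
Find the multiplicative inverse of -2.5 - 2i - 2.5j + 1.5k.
-0.1333 + 0.1067i + 0.1333j - 0.08k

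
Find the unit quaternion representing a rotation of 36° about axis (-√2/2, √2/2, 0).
0.9511 - 0.2185i + 0.2185j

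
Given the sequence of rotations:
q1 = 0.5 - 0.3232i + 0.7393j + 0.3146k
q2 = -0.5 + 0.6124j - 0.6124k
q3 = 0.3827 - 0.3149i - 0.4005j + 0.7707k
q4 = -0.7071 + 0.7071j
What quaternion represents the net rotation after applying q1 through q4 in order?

q2 · q1 = -0.5101 + 0.807i + 0.1345j - 0.2656k
q3 · q2 · q1 = 0.3175 + 0.4722i + 0.7941j - 0.2139k
q4 · q3 · q2 · q1 = -0.786 - 0.4851i - 0.337j - 0.1826k
-0.786 - 0.4851i - 0.337j - 0.1826k


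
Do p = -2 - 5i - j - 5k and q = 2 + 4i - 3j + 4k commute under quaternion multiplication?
No: pq = 33 - 37i + 4j + k ≠ 33 + i + 4j - 37k = qp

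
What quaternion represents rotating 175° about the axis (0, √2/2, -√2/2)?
0.0436 + 0.7064j - 0.7064k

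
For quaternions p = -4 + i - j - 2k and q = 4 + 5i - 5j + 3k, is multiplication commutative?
No: pq = -20 - 29i + 3j - 20k ≠ -20 - 3i + 29j - 20k = qp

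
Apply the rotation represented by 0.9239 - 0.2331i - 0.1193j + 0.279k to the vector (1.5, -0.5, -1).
(1.804, 0.125, -0.479)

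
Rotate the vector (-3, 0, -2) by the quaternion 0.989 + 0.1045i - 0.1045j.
(-2.521, 0.479, -2.533)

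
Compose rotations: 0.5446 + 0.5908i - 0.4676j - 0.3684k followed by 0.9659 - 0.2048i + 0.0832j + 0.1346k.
0.7355 + 0.4914i - 0.4023j - 0.2359k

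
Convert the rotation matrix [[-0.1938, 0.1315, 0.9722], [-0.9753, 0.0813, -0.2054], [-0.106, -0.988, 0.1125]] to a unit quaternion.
-0.5 + 0.3913i - 0.5391j + 0.5534k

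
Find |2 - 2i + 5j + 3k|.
√42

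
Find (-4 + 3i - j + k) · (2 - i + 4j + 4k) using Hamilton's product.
-5 + 2i - 31j - 3k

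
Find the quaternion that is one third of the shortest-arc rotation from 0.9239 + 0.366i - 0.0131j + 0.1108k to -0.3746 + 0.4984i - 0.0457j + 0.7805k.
0.9572 + 0.0693i + 0.0109j - 0.2807k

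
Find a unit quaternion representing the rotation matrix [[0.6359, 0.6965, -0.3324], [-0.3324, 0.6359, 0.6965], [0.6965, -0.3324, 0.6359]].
0.8526 - 0.3017i - 0.3017j - 0.3017k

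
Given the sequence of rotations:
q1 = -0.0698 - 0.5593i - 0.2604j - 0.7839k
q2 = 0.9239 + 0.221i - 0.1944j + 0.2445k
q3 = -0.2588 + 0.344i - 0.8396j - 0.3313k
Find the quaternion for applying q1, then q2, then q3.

q2 · q1 = 0.2002 - 0.3161i - 0.1905j - 0.9076k
q3 · q2 · q1 = -0.4037 + 0.8496i + 0.2982j - 0.1624k
-0.4037 + 0.8496i + 0.2982j - 0.1624k


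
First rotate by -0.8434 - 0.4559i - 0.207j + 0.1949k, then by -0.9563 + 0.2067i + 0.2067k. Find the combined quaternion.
0.8605 + 0.3044i + 0.0634j - 0.4035k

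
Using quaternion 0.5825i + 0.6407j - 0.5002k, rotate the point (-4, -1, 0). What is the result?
(0.539, -2.807, 2.972)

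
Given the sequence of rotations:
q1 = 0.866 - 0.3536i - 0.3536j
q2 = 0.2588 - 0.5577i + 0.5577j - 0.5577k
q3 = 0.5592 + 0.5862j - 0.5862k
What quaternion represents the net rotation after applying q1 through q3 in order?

q2 · q1 = 0.2241 - 0.7717i + 0.5887j - 0.0886k
q3 · q2 · q1 = -0.2717 - 0.1384i + 0.9129j + 0.2715k
-0.2717 - 0.1384i + 0.9129j + 0.2715k


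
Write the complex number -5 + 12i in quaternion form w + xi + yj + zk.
-5 + 12i + 0j + 0k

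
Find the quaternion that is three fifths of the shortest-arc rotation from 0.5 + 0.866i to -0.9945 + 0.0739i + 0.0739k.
0.9292 + 0.366i - 0.0512k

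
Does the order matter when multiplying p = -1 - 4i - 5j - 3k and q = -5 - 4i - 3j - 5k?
Yes: pq = -41 + 40i + 20j + 12k ≠ -41 + 8i + 36j + 28k = qp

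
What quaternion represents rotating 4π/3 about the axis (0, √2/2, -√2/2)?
-0.5 + 0.6124j - 0.6124k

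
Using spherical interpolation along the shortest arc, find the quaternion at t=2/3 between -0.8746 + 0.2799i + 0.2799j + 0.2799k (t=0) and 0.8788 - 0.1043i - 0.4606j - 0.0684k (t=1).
-0.8882 + 0.1651i + 0.405j + 0.1409k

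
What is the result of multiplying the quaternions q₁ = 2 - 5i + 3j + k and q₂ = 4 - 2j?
14 - 18i + 8j + 14k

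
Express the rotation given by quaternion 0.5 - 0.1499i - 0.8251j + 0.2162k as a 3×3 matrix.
[[-0.4551, 0.0312, -0.8899], [0.4636, 0.8616, -0.2069], [0.7603, -0.5067, -0.4065]]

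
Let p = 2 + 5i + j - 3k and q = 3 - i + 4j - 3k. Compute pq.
-2 + 22i + 29j + 6k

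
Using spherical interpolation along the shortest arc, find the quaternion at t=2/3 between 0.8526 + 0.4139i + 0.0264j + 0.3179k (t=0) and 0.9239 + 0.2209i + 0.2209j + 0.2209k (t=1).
0.9092 + 0.2883i + 0.1574j + 0.2559k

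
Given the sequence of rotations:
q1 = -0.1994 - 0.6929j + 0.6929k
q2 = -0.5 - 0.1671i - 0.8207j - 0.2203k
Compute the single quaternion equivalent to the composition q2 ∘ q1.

q2 · q1 = -0.3163 - 0.688i + 0.6259j - 0.1867k
-0.3163 - 0.688i + 0.6259j - 0.1867k


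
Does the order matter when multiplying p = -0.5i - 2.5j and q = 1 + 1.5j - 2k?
Yes: pq = 3.75 + 4.5i - 3.5j - 0.75k ≠ 3.75 - 5.5i - 1.5j + 0.75k = qp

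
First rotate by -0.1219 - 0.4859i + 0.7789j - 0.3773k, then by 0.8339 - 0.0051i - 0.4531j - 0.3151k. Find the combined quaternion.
0.1299 + 0.0118i + 0.8559j - 0.5004k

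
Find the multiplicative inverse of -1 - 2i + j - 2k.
-0.1 + 0.2i - 0.1j + 0.2k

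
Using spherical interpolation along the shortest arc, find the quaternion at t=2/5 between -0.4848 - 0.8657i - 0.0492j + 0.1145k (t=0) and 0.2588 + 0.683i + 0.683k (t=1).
-0.4325 - 0.8711i - 0.0321j - 0.2306k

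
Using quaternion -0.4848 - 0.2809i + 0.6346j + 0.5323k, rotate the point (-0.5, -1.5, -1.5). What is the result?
(1.318, -0.582, -1.635)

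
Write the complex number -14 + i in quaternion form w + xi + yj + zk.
-14 + i + 0j + 0k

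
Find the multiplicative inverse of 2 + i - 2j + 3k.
0.1111 - 0.0556i + 0.1111j - 0.1667k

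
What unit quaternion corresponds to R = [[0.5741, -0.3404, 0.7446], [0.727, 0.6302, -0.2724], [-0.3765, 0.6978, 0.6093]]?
0.8387 + 0.2892i + 0.3342j + 0.3182k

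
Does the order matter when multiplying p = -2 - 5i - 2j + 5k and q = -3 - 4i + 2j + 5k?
Yes: pq = -35 + 3i + 7j - 43k ≠ -35 + 43i - 3j - 7k = qp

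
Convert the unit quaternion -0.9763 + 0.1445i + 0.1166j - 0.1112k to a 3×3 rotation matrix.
[[0.9481, -0.1834, -0.2598], [0.2508, 0.9335, 0.2562], [0.1955, -0.3081, 0.931]]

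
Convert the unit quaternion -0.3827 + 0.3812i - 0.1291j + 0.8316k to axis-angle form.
axis = (0.4126, -0.1397, 0.9001), θ = 5π/4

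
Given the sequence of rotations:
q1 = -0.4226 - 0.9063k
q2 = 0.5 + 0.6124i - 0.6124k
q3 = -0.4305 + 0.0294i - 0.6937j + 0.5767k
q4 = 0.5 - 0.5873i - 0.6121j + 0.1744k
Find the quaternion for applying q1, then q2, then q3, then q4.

q2 · q1 = -0.7663 - 0.2588i + 0.555j - 0.1943k
q3 · q2 · q1 = 0.8346 - 0.0964i + 0.1491j - 0.5215k
q4 · q3 · q2 · q1 = 0.5429 - 0.2452i - 0.7594j - 0.2618k
0.5429 - 0.2452i - 0.7594j - 0.2618k


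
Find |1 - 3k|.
√10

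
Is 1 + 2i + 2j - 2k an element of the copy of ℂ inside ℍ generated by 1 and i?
No. The quaternion 1 + 2i + 2j - 2k has j-coefficient y = 2 and k-coefficient z = -2, not both zero, so it does not lie in the complex subalgebra spanned by 1 and i.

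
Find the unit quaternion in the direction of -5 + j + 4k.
-0.7715 + 0.1543j + 0.6172k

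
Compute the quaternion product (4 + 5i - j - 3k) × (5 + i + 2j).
17 + 35i - 4k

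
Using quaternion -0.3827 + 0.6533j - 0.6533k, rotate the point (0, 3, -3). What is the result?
(0, 3, -3)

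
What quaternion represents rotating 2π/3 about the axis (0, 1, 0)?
0.5 + 0.866j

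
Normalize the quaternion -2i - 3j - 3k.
-0.4264i - 0.6396j - 0.6396k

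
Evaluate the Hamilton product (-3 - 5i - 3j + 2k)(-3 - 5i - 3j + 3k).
-31 + 27i + 23j - 15k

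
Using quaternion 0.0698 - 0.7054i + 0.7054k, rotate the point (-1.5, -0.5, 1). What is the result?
(-0.953, 0.446, 1.547)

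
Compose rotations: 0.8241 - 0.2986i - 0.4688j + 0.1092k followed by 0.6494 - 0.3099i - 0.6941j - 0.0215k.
0.1196 - 0.5352i - 0.8362j - 0.0088k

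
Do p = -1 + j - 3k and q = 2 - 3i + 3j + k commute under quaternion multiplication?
No: pq = -2 + 13i + 8j - 4k ≠ -2 - 7i - 10j - 10k = qp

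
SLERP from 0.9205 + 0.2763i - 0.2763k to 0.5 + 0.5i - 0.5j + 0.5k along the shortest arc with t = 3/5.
0.7821 + 0.475i - 0.3433j + 0.2116k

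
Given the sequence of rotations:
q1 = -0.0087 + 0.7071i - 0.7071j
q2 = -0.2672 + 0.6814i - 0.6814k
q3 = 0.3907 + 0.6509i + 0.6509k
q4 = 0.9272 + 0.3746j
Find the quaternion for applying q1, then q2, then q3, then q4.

q2 · q1 = -0.4795 - 0.6767i - 0.2929j - 0.4759k
q3 · q2 · q1 = 0.5629 - 0.3858i - 0.2451j - 0.6887k
q4 · q3 · q2 · q1 = 0.6137 - 0.6157i - 0.0164j - 0.494k
0.6137 - 0.6157i - 0.0164j - 0.494k


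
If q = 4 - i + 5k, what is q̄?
4 + i - 5k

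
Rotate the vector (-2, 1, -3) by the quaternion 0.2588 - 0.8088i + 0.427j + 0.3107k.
(-0.891, -1.494, 3.313)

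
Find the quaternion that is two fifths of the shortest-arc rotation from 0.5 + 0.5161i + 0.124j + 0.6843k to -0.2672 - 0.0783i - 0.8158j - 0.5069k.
0.4483 + 0.3739i + 0.4482j + 0.677k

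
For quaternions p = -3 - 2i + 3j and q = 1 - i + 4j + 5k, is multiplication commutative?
No: pq = -17 + 16i + j - 20k ≠ -17 - 14i - 19j - 10k = qp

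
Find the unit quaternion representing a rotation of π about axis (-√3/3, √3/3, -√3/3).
-0.5774i + 0.5774j - 0.5774k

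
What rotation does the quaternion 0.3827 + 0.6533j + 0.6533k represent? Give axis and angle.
axis = (0, √2/2, √2/2), θ = 3π/4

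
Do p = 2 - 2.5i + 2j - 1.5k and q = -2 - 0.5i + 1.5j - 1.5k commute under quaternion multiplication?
No: pq = -10.5 + 3.25i - 4j - 2.75k ≠ -10.5 + 4.75i + 2j + 2.75k = qp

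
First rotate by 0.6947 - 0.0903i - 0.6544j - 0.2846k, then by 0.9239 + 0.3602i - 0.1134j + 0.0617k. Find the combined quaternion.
0.6177 + 0.2395i - 0.5864j - 0.466k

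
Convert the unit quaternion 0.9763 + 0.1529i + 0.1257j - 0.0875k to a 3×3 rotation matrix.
[[0.9531, 0.2093, 0.2187], [-0.1324, 0.9379, -0.3206], [-0.2722, 0.2766, 0.9216]]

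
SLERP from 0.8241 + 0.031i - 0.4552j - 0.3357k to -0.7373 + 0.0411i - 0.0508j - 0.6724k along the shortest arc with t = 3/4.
0.8822 - 0.0247i - 0.1019j + 0.4591k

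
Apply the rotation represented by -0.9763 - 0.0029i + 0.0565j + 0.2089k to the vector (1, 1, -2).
(1.537, 0.469, -1.849)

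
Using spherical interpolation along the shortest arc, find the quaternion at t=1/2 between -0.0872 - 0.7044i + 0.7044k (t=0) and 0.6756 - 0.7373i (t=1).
0.3443 - 0.8436i + 0.4122k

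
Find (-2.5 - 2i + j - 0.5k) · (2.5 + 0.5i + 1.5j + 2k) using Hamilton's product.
-5.75 - 3.5i + 2.5j - 9.75k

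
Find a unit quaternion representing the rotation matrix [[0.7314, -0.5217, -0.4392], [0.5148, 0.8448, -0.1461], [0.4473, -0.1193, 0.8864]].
0.9304 + 0.0072i - 0.2382j + 0.2785k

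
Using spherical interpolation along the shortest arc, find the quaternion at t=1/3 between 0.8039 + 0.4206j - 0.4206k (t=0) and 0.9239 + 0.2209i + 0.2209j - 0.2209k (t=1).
0.8579 + 0.0752i + 0.3594j - 0.3594k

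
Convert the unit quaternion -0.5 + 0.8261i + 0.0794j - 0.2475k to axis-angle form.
axis = (0.9539, 0.0917, -0.2858), θ = 4π/3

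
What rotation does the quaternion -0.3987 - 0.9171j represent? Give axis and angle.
axis = (0, -1, 0), θ = 227°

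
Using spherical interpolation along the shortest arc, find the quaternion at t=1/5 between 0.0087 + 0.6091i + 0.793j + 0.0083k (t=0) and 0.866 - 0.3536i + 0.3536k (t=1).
-0.2306 + 0.6496i + 0.7189j - 0.0898k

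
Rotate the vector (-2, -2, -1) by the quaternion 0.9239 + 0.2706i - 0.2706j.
(-0.914, -0.914, -2.707)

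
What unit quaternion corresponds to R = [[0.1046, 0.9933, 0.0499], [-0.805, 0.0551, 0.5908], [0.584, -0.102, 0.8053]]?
0.7009 - 0.2471i - 0.1905j - 0.6414k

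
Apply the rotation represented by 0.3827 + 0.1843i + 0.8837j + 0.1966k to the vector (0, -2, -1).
(-1.099, -1.916, -0.347)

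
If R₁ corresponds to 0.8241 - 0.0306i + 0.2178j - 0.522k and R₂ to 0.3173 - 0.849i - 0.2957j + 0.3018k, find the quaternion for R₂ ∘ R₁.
0.4575 - 0.6207i - 0.627j - 0.1109k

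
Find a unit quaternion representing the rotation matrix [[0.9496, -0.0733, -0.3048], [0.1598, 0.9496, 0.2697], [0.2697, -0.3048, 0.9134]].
0.9763 - 0.1471i - 0.1471j + 0.0597k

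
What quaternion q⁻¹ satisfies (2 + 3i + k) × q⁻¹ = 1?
0.1429 - 0.2143i - 0.0714k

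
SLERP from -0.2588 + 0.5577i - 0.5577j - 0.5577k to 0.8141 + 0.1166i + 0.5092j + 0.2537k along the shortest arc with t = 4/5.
-0.751 + 0.0311i - 0.562j - 0.3453k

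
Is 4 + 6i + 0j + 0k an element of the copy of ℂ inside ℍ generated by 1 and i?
Yes. The quaternion 4 + 6i has j- and k-coefficients y = z = 0, so it lies in the complex subalgebra spanned by 1 and i.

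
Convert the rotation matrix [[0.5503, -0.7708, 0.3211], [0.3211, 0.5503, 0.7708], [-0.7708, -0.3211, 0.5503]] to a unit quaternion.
0.8141 - 0.3353i + 0.3353j + 0.3353k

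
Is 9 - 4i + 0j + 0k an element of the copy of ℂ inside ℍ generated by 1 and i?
Yes. The quaternion 9 - 4i has j- and k-coefficients y = z = 0, so it lies in the complex subalgebra spanned by 1 and i.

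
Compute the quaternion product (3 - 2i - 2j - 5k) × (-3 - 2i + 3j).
-7 + 15i + 25j + 5k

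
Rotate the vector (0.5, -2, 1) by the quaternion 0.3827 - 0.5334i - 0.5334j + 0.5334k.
(-1.368, 0.604, 1.736)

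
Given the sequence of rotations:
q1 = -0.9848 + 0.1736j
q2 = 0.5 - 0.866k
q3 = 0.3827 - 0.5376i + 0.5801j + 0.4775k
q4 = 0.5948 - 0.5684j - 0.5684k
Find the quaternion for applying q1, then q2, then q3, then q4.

q2 · q1 = -0.4924 + 0.1503i + 0.0868j + 0.8528k
q3 · q2 · q1 = -0.5652 + 0.7755i + 0.2778j - 0.0426k
q4 · q3 · q2 · q1 = -0.2025 + 0.6434i + 0.0457j + 0.7367k
-0.2025 + 0.6434i + 0.0457j + 0.7367k


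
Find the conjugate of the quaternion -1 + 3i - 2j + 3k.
-1 - 3i + 2j - 3k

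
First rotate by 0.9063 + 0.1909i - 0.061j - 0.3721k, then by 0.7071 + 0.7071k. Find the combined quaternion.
0.904 + 0.1781i + 0.0919j + 0.3777k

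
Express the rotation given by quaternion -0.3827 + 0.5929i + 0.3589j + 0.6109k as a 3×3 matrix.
[[-0.004, 0.8932, 0.4497], [-0.042, -0.4495, 0.8923], [0.9991, -0.0153, 0.0393]]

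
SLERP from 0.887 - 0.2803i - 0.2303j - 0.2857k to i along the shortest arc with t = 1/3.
0.6989 - 0.6541i - 0.1815j - 0.2251k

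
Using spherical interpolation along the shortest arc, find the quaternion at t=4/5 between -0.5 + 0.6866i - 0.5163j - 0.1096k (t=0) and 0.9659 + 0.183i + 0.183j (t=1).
-0.9581 + 0.0099i - 0.2848j - 0.0269k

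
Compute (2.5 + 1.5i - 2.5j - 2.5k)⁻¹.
0.119 - 0.0714i + 0.119j + 0.119k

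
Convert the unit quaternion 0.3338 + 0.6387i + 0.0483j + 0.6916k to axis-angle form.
axis = (0.6776, 0.0512, 0.7337), θ = 141°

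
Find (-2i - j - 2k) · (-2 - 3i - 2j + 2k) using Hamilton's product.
-4 - 2i + 12j + 5k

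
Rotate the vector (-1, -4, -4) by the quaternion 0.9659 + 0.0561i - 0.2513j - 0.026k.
(0.993, -3.51, -4.438)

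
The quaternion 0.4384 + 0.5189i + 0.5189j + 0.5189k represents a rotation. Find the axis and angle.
axis = (√3/3, √3/3, √3/3), θ = 128°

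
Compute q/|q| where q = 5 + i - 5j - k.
0.6934 + 0.1387i - 0.6934j - 0.1387k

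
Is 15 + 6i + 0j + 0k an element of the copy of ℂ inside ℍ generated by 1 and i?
Yes. The quaternion 15 + 6i has j- and k-coefficients y = z = 0, so it lies in the complex subalgebra spanned by 1 and i.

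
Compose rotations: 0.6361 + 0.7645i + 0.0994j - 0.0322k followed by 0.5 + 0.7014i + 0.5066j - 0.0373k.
-0.2697 + 0.8158i + 0.366j - 0.3574k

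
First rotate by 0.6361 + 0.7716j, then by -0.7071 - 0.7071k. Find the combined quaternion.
-0.4498 + 0.5456i - 0.5456j - 0.4498k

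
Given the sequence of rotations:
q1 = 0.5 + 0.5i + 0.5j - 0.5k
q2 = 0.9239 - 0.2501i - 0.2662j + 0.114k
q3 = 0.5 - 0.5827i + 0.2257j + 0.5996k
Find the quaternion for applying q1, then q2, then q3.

q2 · q1 = 0.7771 + 0.413i + 0.2608j - 0.3969k
q3 · q2 · q1 = 0.8083 - 0.4923i + 0.3222j + 0.0223k
0.8083 - 0.4923i + 0.3222j + 0.0223k


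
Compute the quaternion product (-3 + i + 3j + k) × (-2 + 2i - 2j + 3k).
7 + 3i - j - 19k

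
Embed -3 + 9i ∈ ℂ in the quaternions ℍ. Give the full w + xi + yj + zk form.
-3 + 9i + 0j + 0k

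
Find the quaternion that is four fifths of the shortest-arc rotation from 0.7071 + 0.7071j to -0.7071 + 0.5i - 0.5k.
0.7765 - 0.4291i + 0.1698j + 0.4291k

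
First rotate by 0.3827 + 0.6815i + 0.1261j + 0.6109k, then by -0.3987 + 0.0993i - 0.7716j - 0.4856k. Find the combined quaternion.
0.1737 - 0.6438i - 0.7372j + 0.109k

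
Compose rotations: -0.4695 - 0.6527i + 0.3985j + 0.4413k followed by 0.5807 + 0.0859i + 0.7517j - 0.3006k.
-0.3835 + 0.0322i + 0.0368j + 0.9223k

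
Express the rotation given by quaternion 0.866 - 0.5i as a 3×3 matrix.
[[1, 0, 0], [0, 0.5, 0.866], [0, -0.866, 0.5]]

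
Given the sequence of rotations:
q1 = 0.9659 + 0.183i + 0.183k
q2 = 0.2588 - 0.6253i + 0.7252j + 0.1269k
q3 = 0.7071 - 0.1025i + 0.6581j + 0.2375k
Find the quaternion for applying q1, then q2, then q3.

q2 · q1 = 0.3412 - 0.4239i + 0.8381j + 0.0372k
q3 · q2 · q1 = -0.3626 - 0.5093i + 0.7203j + 0.3004k
-0.3626 - 0.5093i + 0.7203j + 0.3004k


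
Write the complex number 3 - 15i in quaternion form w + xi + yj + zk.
3 - 15i + 0j + 0k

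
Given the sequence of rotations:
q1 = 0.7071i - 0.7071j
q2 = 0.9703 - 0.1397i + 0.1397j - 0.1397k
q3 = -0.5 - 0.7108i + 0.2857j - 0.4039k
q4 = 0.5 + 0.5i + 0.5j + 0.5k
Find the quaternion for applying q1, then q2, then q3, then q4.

q2 · q1 = 0.1976 + 0.5873i - 0.7849j
q3 · q2 · q1 = 0.5429 - 0.7511i + 0.2117j + 0.3103k
q4 · q3 · q2 · q1 = 0.386 - 0.0548i - 0.1534j + 0.908k
0.386 - 0.0548i - 0.1534j + 0.908k


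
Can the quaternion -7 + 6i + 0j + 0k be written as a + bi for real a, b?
Yes. The quaternion -7 + 6i has j- and k-coefficients y = z = 0, so it lies in the complex subalgebra spanned by 1 and i.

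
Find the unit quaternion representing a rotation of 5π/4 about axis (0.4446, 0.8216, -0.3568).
-0.3827 + 0.4108i + 0.7591j - 0.3296k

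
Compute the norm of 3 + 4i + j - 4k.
√42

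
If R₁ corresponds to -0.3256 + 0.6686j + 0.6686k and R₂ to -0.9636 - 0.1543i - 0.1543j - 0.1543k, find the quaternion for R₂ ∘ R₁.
0.5201 + 0.0502i - 0.4909j - 0.6972k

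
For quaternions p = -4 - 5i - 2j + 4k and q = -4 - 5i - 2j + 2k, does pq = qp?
No: pq = -21 + 44i + 6j - 24k ≠ -21 + 36i + 26j - 24k = qp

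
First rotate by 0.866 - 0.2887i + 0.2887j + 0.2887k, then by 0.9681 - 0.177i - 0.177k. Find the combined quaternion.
0.8384 - 0.3817i + 0.3817j + 0.0751k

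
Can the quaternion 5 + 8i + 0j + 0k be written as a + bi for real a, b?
Yes. The quaternion 5 + 8i has j- and k-coefficients y = z = 0, so it lies in the complex subalgebra spanned by 1 and i.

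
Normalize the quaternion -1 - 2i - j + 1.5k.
-0.3482 - 0.6963i - 0.3482j + 0.5222k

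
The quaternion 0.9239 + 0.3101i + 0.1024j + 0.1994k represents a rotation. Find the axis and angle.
axis = (0.8104, 0.2676, 0.5211), θ = π/4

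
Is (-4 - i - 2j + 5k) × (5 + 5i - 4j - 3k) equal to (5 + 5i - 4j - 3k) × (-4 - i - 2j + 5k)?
No: pq = -8 + i + 28j + 51k ≠ -8 - 51i - 16j + 23k = qp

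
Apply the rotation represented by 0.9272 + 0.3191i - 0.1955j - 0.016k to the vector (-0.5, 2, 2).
(-1.397, 0.498, 2.46)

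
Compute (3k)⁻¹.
-0.3333k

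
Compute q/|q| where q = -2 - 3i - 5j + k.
-0.3203 - 0.4804i - 0.8006j + 0.1601k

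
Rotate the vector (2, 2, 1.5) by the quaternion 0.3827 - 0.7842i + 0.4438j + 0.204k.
(-0.629, -0.534, -3.093)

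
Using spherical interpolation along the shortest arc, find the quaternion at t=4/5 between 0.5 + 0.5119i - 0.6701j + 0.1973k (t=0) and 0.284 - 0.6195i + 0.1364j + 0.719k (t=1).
-0.1183 + 0.7187i - 0.3184j - 0.6067k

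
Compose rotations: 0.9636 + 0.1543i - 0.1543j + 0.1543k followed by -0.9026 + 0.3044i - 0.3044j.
-0.9637 + 0.1071i - 0.201j - 0.1393k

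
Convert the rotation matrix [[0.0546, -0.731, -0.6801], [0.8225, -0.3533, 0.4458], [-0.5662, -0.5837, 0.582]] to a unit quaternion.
0.5664 - 0.4544i - 0.0503j + 0.6857k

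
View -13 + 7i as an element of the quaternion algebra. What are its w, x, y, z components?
-13 + 7i + 0j + 0k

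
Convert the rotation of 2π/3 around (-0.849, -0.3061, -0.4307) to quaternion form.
0.5 - 0.7353i - 0.2651j - 0.373k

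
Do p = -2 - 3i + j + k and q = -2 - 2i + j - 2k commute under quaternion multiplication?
No: pq = -1 + 7i - 12j + k ≠ -1 + 13i + 4j + 3k = qp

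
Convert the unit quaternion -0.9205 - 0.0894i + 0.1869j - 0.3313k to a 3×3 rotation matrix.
[[0.7106, -0.6433, -0.2848], [0.5765, 0.7645, -0.2884], [0.4033, 0.0407, 0.9142]]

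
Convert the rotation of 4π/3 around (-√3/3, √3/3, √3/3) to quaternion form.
-0.5 - 0.5i + 0.5j + 0.5k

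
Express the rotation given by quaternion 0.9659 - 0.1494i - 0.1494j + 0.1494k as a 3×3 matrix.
[[0.9107, -0.244, -0.3333], [0.3333, 0.9107, 0.244], [0.244, -0.3333, 0.9107]]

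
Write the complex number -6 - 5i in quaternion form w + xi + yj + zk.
-6 - 5i + 0j + 0k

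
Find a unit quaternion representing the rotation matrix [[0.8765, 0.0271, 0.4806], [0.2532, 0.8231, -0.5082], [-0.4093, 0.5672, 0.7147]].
0.9239 + 0.291i + 0.2408j + 0.0612k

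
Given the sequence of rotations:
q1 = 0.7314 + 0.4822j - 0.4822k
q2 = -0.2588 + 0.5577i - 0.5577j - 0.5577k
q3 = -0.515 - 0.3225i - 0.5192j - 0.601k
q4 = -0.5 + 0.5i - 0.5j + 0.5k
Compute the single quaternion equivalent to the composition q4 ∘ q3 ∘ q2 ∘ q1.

q2 · q1 = -0.1893 + 0.9457i - 0.2638j - 0.0142k
q3 · q2 · q1 = 0.257 - 0.5772i - 0.3388j + 0.6972k
q4 · q3 · q2 · q1 = -0.3579 + 0.2379i - 0.5963j - 0.6781k
-0.3579 + 0.2379i - 0.5963j - 0.6781k


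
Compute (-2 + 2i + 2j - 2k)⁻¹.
-0.125 - 0.125i - 0.125j + 0.125k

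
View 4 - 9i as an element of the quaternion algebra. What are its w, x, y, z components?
4 - 9i + 0j + 0k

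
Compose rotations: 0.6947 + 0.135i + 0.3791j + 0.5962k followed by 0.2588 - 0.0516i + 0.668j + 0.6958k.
-0.4813 + 0.1336i + 0.6869j + 0.5279k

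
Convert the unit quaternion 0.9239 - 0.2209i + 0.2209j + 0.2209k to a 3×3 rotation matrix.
[[0.8048, -0.5058, 0.3106], [0.3106, 0.8048, 0.5058], [-0.5058, -0.3106, 0.8048]]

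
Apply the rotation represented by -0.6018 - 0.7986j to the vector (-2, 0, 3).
(3.435, 0, 1.096)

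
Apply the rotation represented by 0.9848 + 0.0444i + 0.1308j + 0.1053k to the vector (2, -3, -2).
(1.941, -2.364, -2.765)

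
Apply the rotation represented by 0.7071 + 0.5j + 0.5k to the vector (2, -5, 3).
(5.657, 0.414, -2.414)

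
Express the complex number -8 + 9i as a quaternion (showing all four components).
-8 + 9i + 0j + 0k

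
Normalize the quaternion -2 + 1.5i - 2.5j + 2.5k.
-0.4619 + 0.3464i - 0.5774j + 0.5774k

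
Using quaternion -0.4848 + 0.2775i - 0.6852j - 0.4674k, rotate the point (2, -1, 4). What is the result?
(1.701, 3.375, -2.591)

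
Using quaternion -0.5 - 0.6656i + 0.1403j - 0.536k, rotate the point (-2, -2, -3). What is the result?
(-1.046, 2.671, -2.962)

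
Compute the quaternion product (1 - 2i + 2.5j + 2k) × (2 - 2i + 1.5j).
-5.75 - 9i + 2.5j + 6k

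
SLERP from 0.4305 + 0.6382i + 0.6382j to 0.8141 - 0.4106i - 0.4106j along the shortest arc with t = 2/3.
-0.4669 + 0.6253i + 0.6253j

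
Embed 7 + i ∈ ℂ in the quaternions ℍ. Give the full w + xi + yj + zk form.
7 + i + 0j + 0k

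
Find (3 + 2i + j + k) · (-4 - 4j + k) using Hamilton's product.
-9 - 3i - 18j - 9k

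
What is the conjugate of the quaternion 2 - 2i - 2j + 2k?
2 + 2i + 2j - 2k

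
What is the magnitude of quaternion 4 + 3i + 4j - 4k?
√57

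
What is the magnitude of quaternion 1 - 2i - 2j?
3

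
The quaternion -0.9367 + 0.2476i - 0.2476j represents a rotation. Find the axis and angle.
axis = (√2/2, -√2/2, 0), θ = 319°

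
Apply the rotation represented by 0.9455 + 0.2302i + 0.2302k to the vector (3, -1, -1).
(3.011, 0.953, -1.011)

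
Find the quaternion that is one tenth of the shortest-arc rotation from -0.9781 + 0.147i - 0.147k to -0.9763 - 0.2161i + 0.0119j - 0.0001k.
-0.9849 + 0.1108i + 0.0012j - 0.133k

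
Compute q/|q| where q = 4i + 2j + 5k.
0.5963i + 0.2981j + 0.7454k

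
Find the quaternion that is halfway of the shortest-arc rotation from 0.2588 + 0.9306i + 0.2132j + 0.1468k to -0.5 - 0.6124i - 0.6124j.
0.3966 + 0.8066i + 0.4316j + 0.0767k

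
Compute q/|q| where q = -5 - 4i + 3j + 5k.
-0.5774 - 0.4619i + 0.3464j + 0.5774k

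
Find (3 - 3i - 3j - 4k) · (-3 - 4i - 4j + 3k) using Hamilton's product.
-21 - 28i + 22j + 21k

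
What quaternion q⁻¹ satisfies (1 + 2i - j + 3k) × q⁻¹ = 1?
0.0667 - 0.1333i + 0.0667j - 0.2k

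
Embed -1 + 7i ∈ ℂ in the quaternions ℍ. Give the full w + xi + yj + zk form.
-1 + 7i + 0j + 0k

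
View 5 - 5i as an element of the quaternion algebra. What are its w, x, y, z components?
5 - 5i + 0j + 0k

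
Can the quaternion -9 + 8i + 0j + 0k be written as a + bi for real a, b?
Yes. The quaternion -9 + 8i has j- and k-coefficients y = z = 0, so it lies in the complex subalgebra spanned by 1 and i.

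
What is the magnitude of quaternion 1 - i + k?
√3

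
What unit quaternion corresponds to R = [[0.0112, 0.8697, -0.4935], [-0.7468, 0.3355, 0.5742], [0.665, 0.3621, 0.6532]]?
0.7071 - 0.075i - 0.4096j - 0.5715k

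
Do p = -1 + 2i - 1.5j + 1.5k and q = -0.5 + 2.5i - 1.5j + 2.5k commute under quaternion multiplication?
No: pq = -10.5 - 5i + j - 2.5k ≠ -10.5 - 2i + 3.5j - 4k = qp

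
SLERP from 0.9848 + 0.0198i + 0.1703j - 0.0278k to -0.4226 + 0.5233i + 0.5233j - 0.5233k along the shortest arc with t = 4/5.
0.634 - 0.46i - 0.4205j + 0.4579k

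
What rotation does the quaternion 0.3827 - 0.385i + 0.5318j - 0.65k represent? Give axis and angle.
axis = (-0.4167, 0.5756, -0.7036), θ = 3π/4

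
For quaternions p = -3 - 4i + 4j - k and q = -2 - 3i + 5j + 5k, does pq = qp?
No: pq = -21 + 42i - 21k ≠ -21 - 8i - 46j - 5k = qp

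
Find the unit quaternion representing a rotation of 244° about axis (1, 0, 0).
-0.5299 + 0.848i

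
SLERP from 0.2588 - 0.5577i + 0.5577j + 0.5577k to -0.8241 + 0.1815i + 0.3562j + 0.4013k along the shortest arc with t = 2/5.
-0.2575 - 0.3307i + 0.6294j + 0.6544k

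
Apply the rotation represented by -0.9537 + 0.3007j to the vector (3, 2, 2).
(1.31, 2, 3.359)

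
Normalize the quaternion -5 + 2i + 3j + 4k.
-0.6804 + 0.2722i + 0.4082j + 0.5443k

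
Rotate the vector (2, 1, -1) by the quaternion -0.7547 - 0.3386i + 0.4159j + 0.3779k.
(1.909, -1.022, 1.144)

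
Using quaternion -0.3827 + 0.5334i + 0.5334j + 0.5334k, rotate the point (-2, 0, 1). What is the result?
(0.437, 0.656, -2.093)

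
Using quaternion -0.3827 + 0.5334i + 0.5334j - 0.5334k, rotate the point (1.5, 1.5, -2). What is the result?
(1.989, 1.58, -1.431)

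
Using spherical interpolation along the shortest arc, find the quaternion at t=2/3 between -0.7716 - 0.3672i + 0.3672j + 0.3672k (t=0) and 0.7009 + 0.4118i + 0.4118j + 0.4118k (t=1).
-0.8541 - 0.4662i - 0.1629j - 0.1629k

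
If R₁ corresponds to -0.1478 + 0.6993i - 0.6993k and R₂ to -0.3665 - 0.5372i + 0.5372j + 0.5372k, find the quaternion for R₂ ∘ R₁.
0.8055 - 0.5526i - 0.0794j - 0.1988k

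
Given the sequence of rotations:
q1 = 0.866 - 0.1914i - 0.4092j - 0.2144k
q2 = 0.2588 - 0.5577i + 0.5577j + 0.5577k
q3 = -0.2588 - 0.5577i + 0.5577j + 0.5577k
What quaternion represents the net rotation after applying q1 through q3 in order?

q2 · q1 = 0.4652 - 0.4239i + 0.1508j + 0.7624k
q3 · q2 · q1 = -0.8661 + 0.1914i + 0.4092j + 0.2144k
-0.8661 + 0.1914i + 0.4092j + 0.2144k


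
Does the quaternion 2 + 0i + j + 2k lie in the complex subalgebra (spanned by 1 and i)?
No. The quaternion 2 + j + 2k has j-coefficient y = 1 and k-coefficient z = 2, not both zero, so it does not lie in the complex subalgebra spanned by 1 and i.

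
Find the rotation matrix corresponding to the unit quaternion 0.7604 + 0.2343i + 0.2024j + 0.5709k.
[[0.2662, -0.7734, 0.5753], [0.9631, 0.2384, -0.1252], [-0.0403, 0.5874, 0.8083]]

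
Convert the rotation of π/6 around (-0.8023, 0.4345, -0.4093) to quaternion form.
0.9659 - 0.2077i + 0.1125j - 0.1059k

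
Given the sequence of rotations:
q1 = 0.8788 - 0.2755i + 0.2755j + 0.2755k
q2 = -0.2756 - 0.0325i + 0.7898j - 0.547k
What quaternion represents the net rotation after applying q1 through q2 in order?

q2 · q1 = -0.318 + 0.4157i + 0.7778j - 0.348k
-0.318 + 0.4157i + 0.7778j - 0.348k


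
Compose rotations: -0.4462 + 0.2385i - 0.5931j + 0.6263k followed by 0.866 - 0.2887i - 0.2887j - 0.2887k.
-0.308 - 0.0167i - 0.2728j + 0.9113k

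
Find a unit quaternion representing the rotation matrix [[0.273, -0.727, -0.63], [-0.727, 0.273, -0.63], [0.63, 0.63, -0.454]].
0.5225 + 0.6029i - 0.6029j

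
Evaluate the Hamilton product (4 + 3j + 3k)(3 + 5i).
12 + 20i + 24j - 6k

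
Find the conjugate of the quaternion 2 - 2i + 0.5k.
2 + 2i - 0.5k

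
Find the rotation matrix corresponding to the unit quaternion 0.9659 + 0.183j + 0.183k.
[[0.866, -0.3535, 0.3535], [0.3535, 0.933, 0.067], [-0.3535, 0.067, 0.933]]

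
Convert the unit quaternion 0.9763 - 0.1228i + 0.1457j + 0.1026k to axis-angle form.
axis = (-0.5674, 0.6732, 0.4741), θ = 25°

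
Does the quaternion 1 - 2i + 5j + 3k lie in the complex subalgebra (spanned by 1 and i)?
No. The quaternion 1 - 2i + 5j + 3k has j-coefficient y = 5 and k-coefficient z = 3, not both zero, so it does not lie in the complex subalgebra spanned by 1 and i.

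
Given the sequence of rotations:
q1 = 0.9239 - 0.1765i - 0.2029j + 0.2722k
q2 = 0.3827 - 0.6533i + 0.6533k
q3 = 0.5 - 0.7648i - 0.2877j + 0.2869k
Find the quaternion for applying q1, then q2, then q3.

q2 · q1 = 0.0604 - 0.5386i - 0.0151j + 0.8403k
q3 · q2 · q1 = -0.6271 - 0.5529i + 0.4632j + 0.2941k
-0.6271 - 0.5529i + 0.4632j + 0.2941k


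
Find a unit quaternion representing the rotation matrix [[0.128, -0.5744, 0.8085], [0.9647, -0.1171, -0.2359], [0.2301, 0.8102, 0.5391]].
0.6225 + 0.4201i + 0.2323j + 0.6181k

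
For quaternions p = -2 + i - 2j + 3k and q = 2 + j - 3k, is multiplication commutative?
No: pq = 7 + 5i - 3j + 13k ≠ 7 - i - 9j + 11k = qp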